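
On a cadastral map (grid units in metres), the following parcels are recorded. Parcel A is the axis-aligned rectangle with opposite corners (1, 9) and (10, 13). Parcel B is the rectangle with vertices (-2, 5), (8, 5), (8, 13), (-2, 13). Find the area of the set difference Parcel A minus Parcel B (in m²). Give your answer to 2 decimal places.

|Parcel A∩Parcel B|: x∈[1,8], y∈[9,13] → 7·4 = 28.
|Parcel A| = 36.
|Parcel A ∖ Parcel B| = |Parcel A| − |Parcel A∩Parcel B| = 36 − 28 = 8.00.

8.00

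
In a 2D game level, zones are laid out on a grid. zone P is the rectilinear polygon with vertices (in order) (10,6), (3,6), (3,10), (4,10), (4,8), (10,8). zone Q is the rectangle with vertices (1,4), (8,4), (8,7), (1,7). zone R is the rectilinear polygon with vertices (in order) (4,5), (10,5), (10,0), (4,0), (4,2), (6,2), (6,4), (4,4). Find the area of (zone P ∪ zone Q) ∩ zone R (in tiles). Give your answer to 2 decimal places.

4.00

The region (zone P ∪ zone Q) ∩ zone R is the polygon with vertices (8,4), (6,4), (4,4), (4,5), (8,5).
By the shoelace formula its area is 4.00.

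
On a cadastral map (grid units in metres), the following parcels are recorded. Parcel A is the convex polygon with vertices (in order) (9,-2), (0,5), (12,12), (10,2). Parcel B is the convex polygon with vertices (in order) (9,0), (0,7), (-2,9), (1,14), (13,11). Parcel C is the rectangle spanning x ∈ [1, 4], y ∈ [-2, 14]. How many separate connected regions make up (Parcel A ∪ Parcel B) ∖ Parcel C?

3

(Parcel A ∪ Parcel B) ∖ Parcel C splits into 3 disjoint pieces (area 0.6806, area 11.8889, area 89.1867).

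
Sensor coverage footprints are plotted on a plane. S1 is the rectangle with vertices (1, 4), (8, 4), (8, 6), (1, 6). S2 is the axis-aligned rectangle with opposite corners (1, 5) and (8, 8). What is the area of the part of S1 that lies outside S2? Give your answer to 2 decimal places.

7.00

|S1∩S2|: x∈[1,8], y∈[5,6] → 7·1 = 7.
|S1| = 14.
|S1 ∖ S2| = |S1| − |S1∩S2| = 14 − 7 = 7.00.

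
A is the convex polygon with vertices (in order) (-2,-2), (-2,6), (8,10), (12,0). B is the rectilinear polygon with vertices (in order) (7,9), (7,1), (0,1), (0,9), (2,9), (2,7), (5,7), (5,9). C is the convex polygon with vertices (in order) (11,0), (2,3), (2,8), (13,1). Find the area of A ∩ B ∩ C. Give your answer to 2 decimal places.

20.43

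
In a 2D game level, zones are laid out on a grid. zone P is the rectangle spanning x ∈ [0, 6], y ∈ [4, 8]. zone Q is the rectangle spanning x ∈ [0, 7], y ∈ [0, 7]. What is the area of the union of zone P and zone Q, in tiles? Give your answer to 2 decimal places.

55.00

By inclusion–exclusion:
Individual areas: |zone P| = 24, |zone Q| = 49.
|zone P∩zone Q|: x∈[0,6], y∈[4,7] → 6·3 = 18.
|zone P ∪ zone Q| = 73 − 18 = 55.00.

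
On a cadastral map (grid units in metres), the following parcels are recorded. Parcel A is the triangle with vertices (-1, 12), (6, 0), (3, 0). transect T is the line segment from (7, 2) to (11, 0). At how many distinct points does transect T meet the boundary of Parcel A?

The segment lies entirely outside Parcel A and never meets its boundary.

0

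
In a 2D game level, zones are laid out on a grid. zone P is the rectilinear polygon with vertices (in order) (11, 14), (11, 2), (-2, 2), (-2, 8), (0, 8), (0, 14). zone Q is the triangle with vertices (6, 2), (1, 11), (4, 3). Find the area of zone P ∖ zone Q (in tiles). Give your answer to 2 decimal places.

|zone P| = 144, |zone P∩zone Q| = 6.5.
|zone P ∖ zone Q| = |zone P| − |zone P∩zone Q| = 144 − 6.5 = 137.50.

137.50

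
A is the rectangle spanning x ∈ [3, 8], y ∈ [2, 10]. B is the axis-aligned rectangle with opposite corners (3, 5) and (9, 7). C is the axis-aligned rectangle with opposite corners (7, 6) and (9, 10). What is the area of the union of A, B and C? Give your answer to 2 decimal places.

By inclusion–exclusion:
Individual areas: |A| = 40, |B| = 12, |C| = 8.
|A∩B|: x∈[3,8], y∈[5,7] → 5·2 = 10.
|A∩C|: x∈[7,8], y∈[6,10] → 1·4 = 4.
|B∩C|: x∈[7,9], y∈[6,7] → 2·1 = 2.
|A∩B∩C| = 1.
|A ∪ B ∪ C| = 60 − 16 + 1 = 45.00.

45.00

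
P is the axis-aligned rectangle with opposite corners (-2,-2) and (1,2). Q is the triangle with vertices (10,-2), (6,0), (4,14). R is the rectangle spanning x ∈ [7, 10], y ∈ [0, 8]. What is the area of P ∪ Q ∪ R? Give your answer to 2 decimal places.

55.25

By inclusion–exclusion:
Individual areas: |P| = 12, |Q| = 26, |R| = 24.
|P∩Q| = 0.
|P∩R| = 0 (no overlap).
|Q∩R| = 6.75.
|P∩Q∩R| = 0.
|P ∪ Q ∪ R| = 62 − 6.75 + 0 = 55.25.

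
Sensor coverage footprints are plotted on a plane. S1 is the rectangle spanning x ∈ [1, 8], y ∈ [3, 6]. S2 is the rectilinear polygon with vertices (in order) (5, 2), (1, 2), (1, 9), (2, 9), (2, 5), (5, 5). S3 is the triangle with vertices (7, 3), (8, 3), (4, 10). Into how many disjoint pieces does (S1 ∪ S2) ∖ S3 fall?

2

(S1 ∪ S2) ∖ S3 splits into 2 disjoint pieces (area 2.5714, area 23.0714).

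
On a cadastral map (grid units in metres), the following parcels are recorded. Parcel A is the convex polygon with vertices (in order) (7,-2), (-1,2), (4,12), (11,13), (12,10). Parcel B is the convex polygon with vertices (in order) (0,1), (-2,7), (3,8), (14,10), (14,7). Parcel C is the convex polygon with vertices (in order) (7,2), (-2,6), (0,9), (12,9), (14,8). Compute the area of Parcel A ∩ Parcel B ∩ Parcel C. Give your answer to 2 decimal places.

The intersection is the polygon with vertices (1.889,7.778), (3,8), (8.5,9), (11.583,9), (10.043,5.304), (4.709,3.018), (0.455,4.909).
By the shoelace formula its area is 42.29.

42.29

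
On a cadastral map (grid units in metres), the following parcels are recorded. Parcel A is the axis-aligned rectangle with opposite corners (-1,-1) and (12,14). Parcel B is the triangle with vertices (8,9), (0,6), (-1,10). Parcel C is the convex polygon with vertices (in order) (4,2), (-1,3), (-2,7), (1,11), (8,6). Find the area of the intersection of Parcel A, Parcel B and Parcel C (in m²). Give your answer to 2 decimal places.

The intersection is the polygon with vertices (-0.688,8.75), (0.154,9.872), (3.026,9.553), (5.246,7.967), (0,6).
By the shoelace formula its area is 13.47.

13.47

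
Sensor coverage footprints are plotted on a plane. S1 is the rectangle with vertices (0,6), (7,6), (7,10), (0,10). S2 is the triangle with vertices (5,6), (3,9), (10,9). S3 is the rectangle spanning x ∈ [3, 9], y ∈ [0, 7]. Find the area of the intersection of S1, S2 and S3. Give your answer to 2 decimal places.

1.17

The intersection is the polygon with vertices (5,6), (4.333,7), (6.667,7).
By the shoelace formula its area is 1.17.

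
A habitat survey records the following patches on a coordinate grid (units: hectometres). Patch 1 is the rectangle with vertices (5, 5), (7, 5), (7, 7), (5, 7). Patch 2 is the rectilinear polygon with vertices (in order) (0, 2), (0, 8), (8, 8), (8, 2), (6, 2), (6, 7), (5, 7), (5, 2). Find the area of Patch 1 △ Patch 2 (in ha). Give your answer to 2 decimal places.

43.00

|Patch 1| = 4, |Patch 2| = 43, |Patch 1∩Patch 2| = 2.
|Patch 1 △ Patch 2| = |Patch 1| + |Patch 2| − 2·|Patch 1∩Patch 2| = 4 + 43 − 4 = 43.00.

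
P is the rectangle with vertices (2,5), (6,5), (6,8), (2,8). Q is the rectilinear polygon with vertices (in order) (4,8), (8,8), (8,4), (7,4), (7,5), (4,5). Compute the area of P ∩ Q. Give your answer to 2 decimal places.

The intersection is the polygon with vertices (6,5), (4,5), (4,8), (6,8).
By the shoelace formula its area is 6.00.

6.00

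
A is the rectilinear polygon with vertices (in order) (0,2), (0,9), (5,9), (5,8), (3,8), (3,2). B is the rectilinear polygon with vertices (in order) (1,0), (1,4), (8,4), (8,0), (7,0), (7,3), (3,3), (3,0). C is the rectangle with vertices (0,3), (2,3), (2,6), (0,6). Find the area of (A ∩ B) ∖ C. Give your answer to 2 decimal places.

3.00

|A ∩ B| = 4.
|(A ∩ B) ∩ C| = 1.
|(A ∩ B) ∖ C| = 4 − 1 = 3.00.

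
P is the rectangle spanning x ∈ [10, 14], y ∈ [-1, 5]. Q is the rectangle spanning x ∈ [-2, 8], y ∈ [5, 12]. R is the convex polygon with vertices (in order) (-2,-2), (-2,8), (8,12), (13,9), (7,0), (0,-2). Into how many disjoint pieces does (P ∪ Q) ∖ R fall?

2

(P ∪ Q) ∖ R splits into 2 disjoint pieces (area 23.9167, area 20).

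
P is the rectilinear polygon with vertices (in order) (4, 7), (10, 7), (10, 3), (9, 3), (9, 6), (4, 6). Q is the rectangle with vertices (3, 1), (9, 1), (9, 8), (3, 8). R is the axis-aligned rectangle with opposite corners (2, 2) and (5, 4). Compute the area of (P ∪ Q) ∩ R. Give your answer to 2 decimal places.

The region (P ∪ Q) ∩ R is the polygon with vertices (3,4), (5,4), (5,2), (3,2).
By the shoelace formula its area is 4.00.

4.00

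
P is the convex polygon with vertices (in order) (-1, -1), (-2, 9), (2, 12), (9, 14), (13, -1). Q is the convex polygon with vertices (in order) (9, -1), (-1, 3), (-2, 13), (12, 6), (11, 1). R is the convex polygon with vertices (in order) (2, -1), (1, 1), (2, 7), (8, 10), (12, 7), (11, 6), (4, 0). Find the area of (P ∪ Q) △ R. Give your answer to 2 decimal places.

|P ∪ Q| = 175.6772.
|(P ∪ Q) ∩ R| = 61.4479.
|(P ∪ Q) △ R| = 175.6772 + 62.5 − 122.8958 = 115.28.

115.28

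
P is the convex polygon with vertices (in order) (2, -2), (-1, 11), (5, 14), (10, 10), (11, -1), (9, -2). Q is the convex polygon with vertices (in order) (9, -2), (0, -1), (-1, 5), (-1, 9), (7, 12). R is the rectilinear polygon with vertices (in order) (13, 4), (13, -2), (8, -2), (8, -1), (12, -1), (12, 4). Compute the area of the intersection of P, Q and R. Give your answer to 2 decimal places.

The intersection is the polygon with vertices (9,-2), (8,-1.889), (8,-1), (8.857,-1).
By the shoelace formula its area is 0.87.

0.87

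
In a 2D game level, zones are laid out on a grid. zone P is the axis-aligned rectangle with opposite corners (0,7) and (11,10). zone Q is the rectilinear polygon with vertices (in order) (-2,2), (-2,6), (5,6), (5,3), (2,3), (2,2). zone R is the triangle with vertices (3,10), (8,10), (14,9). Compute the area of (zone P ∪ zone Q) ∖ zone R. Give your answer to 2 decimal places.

55.84

|zone P ∪ zone Q| = 58.
|(zone P ∪ zone Q) ∩ zone R| = 2.1591.
|(zone P ∪ zone Q) ∖ zone R| = 58 − 2.1591 = 55.84.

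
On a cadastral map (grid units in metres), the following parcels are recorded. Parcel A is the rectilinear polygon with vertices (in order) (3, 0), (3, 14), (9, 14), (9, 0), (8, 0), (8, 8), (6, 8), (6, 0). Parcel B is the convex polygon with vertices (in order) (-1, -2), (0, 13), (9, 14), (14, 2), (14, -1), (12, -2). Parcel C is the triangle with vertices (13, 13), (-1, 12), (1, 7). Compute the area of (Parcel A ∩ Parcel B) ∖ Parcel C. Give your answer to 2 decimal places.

48.00

|Parcel A ∩ Parcel B| = 66.
|(Parcel A ∩ Parcel B) ∩ Parcel C| = 18.
|(Parcel A ∩ Parcel B) ∖ Parcel C| = 66 − 18 = 48.00.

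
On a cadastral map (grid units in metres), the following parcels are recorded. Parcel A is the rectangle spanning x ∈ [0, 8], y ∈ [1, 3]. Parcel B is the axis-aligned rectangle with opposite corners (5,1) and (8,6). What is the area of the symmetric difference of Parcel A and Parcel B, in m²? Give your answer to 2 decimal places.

|Parcel A∩Parcel B|: x∈[5,8], y∈[1,3] → 3·2 = 6.
|Parcel A △ Parcel B| = |Parcel A| + |Parcel B| − 2·|Parcel A∩Parcel B| = 16 + 15 − 12 = 19.00.

19.00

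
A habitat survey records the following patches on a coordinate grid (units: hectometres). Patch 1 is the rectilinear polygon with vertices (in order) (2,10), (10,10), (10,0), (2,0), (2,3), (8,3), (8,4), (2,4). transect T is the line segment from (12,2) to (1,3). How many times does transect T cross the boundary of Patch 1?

The segment meets the boundary at (2,2.909), (10,2.182).

2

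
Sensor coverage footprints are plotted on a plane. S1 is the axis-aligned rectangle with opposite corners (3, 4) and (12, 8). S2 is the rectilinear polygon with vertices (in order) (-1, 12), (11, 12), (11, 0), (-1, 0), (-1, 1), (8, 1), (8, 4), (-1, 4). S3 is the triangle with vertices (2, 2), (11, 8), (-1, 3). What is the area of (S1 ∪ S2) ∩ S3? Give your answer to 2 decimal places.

The region (S1 ∪ S2) ∩ S3 is the polygon with vertices (3,4), (1.4,4), (11,8), (5,4).
By the shoelace formula its area is 7.20.

7.20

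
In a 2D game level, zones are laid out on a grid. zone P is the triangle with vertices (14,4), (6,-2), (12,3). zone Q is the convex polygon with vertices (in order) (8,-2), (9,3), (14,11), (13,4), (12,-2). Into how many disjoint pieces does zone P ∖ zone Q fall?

zone P ∖ zone Q splits into 2 disjoint pieces (area 0.1558, area 0.2353).

2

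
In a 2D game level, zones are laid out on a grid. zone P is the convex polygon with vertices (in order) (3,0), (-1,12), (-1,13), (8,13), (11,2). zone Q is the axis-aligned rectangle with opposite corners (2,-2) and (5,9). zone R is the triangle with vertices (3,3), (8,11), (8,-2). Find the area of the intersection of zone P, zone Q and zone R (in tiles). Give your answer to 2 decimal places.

The intersection is the polygon with vertices (5,1), (3,3), (5,6.2).
By the shoelace formula its area is 5.20.

5.20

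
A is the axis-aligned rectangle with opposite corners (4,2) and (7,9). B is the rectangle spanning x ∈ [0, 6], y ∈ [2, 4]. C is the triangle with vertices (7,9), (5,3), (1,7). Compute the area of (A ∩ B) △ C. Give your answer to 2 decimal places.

18.67

|A ∩ B| = 4.
|(A ∩ B) ∩ C| = 0.6667.
|(A ∩ B) △ C| = 4 + 16 − 1.3333 = 18.67.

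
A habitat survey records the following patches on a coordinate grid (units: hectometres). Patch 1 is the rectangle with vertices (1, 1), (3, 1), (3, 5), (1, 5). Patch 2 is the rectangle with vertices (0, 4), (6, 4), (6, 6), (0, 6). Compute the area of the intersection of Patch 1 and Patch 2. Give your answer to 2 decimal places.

2.00

|Patch 1∩Patch 2|: x∈[1,3], y∈[4,5] → 2·1 = 2.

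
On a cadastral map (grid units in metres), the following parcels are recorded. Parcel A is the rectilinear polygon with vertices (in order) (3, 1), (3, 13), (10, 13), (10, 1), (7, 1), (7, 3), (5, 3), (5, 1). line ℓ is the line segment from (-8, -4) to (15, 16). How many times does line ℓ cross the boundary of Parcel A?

The segment meets the boundary at (10,11.652), (3,5.565).

2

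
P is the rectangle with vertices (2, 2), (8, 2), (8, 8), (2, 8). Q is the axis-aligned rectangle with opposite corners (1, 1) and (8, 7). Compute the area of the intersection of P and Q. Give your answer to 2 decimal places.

|P∩Q|: x∈[2,8], y∈[2,7] → 6·5 = 30.

30.00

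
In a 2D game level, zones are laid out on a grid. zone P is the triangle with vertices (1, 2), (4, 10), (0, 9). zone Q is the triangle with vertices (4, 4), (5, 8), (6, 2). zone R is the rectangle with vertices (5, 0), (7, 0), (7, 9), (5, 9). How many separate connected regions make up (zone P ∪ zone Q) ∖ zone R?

(zone P ∪ zone Q) ∖ zone R splits into 2 disjoint pieces (area 14.5, area 2.5).

2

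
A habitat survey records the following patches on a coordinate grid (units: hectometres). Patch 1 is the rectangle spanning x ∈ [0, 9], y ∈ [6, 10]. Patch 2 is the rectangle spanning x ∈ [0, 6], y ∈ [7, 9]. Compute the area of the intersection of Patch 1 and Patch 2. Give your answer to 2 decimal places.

12.00

|Patch 1∩Patch 2|: x∈[0,6], y∈[7,9] → 6·2 = 12.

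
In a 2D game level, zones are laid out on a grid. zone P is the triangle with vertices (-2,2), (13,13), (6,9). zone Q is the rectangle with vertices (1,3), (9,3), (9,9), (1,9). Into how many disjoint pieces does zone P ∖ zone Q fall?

2

zone P ∖ zone Q splits into 2 disjoint pieces (area 0.6375, area 3.0909).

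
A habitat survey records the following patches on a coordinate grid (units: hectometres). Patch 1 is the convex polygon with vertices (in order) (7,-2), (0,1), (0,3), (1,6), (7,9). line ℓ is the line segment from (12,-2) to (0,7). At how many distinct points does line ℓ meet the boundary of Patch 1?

The segment meets the boundary at (1.2,6.1), (7,1.75).

2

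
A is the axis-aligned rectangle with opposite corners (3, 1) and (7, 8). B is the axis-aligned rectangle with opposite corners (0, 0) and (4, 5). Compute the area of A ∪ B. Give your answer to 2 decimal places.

44.00

By inclusion–exclusion:
Individual areas: |A| = 28, |B| = 20.
|A∩B|: x∈[3,4], y∈[1,5] → 1·4 = 4.
|A ∪ B| = 48 − 4 = 44.00.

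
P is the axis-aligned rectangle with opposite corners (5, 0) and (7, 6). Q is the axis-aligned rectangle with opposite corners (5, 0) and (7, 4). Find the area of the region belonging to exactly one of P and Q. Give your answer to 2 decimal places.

|P∩Q|: x∈[5,7], y∈[0,4] → 2·4 = 8.
|P △ Q| = |P| + |Q| − 2·|P∩Q| = 12 + 8 − 16 = 4.00.

4.00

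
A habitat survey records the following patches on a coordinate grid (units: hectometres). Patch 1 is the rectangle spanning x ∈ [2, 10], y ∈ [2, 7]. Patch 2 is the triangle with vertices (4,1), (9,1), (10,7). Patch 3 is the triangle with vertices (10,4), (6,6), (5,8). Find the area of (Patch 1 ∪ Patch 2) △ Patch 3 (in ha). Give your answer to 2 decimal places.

|Patch 1 ∪ Patch 2| = 44.5833.
|(Patch 1 ∪ Patch 2) ∩ Patch 3| = 2.625.
|(Patch 1 ∪ Patch 2) △ Patch 3| = 44.5833 + 3 − 5.25 = 42.33.

42.33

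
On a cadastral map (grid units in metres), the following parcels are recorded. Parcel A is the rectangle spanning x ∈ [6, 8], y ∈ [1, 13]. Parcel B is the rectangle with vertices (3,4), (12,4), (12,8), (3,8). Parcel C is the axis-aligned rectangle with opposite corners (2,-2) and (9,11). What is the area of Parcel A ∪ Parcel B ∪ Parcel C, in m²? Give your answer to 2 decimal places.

107.00

By inclusion–exclusion:
Individual areas: |Parcel A| = 24, |Parcel B| = 36, |Parcel C| = 91.
|Parcel A∩Parcel B|: x∈[6,8], y∈[4,8] → 2·4 = 8.
|Parcel A∩Parcel C|: x∈[6,8], y∈[1,11] → 2·10 = 20.
|Parcel B∩Parcel C|: x∈[3,9], y∈[4,8] → 6·4 = 24.
|Parcel A∩Parcel B∩Parcel C| = 8.
|Parcel A ∪ Parcel B ∪ Parcel C| = 151 − 52 + 8 = 107.00.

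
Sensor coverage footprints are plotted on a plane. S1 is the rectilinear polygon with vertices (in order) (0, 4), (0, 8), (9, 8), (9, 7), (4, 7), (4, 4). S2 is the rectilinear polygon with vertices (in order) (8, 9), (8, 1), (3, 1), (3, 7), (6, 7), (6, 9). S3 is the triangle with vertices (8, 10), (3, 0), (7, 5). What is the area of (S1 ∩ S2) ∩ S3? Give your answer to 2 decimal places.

The region (S1 ∩ S2) ∩ S3 is the polygon with vertices (6.5,7), (7,8), (7.6,8), (7.4,7).
By the shoelace formula its area is 0.75.

0.75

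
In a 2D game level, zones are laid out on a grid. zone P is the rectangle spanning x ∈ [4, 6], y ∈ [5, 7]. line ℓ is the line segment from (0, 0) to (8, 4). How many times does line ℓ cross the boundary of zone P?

The segment lies entirely outside zone P and never meets its boundary.

0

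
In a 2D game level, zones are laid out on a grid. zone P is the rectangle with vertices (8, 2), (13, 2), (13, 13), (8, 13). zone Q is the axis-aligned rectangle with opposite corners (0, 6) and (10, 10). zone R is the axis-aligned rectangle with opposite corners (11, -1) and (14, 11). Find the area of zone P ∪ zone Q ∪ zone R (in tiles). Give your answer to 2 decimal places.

By inclusion–exclusion:
Individual areas: |zone P| = 55, |zone Q| = 40, |zone R| = 36.
|zone P∩zone Q|: x∈[8,10], y∈[6,10] → 2·4 = 8.
|zone P∩zone R|: x∈[11,13], y∈[2,11] → 2·9 = 18.
|zone Q∩zone R| = 0 (no overlap).
|zone P∩zone Q∩zone R| = 0.
|zone P ∪ zone Q ∪ zone R| = 131 − 26 + 0 = 105.00.

105.00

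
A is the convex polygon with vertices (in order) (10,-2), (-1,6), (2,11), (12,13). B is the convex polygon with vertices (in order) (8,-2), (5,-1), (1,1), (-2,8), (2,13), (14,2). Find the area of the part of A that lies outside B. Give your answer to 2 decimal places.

|A| = 112.5, |A∩B| = 79.0996.
|A ∖ B| = |A| − |A∩B| = 112.5 − 79.0996 = 33.40.

33.40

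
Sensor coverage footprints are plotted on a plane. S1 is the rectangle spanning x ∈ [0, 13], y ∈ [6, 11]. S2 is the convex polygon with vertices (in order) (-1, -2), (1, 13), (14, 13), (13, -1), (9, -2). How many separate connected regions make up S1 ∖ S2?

1

S1 ∖ S2 is a single connected region.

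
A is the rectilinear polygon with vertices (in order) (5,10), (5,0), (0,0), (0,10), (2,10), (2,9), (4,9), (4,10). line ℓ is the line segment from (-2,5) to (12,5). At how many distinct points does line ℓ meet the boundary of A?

The segment meets the boundary at (5,5), (0,5).

2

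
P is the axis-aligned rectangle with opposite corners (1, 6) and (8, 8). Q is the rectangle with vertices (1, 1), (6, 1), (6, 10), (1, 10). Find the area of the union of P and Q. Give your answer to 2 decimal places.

49.00

By inclusion–exclusion:
Individual areas: |P| = 14, |Q| = 45.
|P∩Q|: x∈[1,6], y∈[6,8] → 5·2 = 10.
|P ∪ Q| = 59 − 10 = 49.00.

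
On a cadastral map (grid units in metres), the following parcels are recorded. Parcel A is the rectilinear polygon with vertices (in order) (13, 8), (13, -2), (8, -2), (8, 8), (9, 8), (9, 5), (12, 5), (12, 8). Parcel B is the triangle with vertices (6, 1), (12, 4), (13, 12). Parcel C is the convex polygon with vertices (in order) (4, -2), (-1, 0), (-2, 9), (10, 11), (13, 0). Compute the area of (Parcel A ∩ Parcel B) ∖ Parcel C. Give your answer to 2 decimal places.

|Parcel A ∩ Parcel B| = 8.9286.
|(Parcel A ∩ Parcel B) ∩ Parcel C| = 7.6995.
|(Parcel A ∩ Parcel B) ∖ Parcel C| = 8.9286 − 7.6995 = 1.23.

1.23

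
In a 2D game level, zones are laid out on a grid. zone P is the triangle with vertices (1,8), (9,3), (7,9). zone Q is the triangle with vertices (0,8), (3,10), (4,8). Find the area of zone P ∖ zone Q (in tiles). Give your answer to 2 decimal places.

18.31

|zone P| = 19, |zone P∩zone Q| = 0.6923.
|zone P ∖ zone Q| = |zone P| − |zone P∩zone Q| = 19 − 0.6923 = 18.31.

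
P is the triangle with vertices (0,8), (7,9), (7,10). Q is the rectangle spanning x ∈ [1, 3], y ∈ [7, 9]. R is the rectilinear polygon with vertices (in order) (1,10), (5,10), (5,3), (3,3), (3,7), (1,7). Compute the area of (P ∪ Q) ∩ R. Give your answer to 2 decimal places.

|P ∪ Q| = 6.9286.
|(P ∪ Q) ∩ R| = 5.14.

5.14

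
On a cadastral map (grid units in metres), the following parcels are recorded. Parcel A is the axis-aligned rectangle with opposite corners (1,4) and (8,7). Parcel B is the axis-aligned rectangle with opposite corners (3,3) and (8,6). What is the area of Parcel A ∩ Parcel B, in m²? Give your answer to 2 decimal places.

10.00

|Parcel A∩Parcel B|: x∈[3,8], y∈[4,6] → 5·2 = 10.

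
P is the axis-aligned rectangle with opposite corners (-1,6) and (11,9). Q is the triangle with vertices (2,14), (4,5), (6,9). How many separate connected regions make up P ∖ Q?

P ∖ Q splits into 2 disjoint pieces (area 17.25, area 13.3333).

2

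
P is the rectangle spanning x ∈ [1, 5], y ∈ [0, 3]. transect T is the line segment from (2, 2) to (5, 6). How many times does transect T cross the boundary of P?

1

The segment meets the boundary at (2.75,3).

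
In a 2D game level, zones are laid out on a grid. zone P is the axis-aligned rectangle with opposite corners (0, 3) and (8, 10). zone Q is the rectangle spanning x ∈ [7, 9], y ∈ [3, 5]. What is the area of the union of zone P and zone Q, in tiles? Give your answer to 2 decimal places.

By inclusion–exclusion:
Individual areas: |zone P| = 56, |zone Q| = 4.
|zone P∩zone Q|: x∈[7,8], y∈[3,5] → 1·2 = 2.
|zone P ∪ zone Q| = 60 − 2 = 58.00.

58.00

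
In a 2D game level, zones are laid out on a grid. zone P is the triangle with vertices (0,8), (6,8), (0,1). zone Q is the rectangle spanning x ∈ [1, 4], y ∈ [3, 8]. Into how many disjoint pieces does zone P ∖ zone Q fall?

zone P ∖ zone Q splits into 2 disjoint pieces (area 6.7143, area 2.3333).

2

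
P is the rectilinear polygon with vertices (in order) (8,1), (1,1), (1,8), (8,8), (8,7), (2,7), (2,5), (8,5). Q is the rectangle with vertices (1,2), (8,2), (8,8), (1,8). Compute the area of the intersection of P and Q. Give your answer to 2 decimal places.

The intersection is the polygon with vertices (1,8), (8,8), (8,7), (2,7), (2,5), (8,5), (8,2), (1,2).
By the shoelace formula its area is 30.00.

30.00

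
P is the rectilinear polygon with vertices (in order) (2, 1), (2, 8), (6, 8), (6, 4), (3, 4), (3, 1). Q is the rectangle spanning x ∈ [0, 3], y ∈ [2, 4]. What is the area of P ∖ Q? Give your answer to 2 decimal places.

17.00

|P| = 19, |P∩Q| = 2.
|P ∖ Q| = |P| − |P∩Q| = 19 − 2 = 17.00.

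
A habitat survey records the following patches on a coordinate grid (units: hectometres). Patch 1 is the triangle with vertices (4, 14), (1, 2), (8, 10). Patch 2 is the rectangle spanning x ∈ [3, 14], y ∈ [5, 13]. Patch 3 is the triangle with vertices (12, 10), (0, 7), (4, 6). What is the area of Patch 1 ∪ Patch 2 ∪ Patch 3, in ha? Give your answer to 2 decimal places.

By inclusion–exclusion:
Individual areas: |Patch 1| = 30, |Patch 2| = 88, |Patch 3| = 12.
|Patch 1∩Patch 2| = 23.4375.
|Patch 1∩Patch 3| = 6.1783.
|Patch 2∩Patch 3| = 9.75.
|Patch 1∩Patch 2∩Patch 3| = 5.1989.
|Patch 1 ∪ Patch 2 ∪ Patch 3| = 130 − 39.3658 + 5.1989 = 95.83.

95.83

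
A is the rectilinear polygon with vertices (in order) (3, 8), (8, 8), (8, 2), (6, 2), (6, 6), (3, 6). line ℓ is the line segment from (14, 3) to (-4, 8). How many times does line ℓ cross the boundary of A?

4

The segment meets the boundary at (3.2,6), (6,5.222), (8,4.667), (3,6.056).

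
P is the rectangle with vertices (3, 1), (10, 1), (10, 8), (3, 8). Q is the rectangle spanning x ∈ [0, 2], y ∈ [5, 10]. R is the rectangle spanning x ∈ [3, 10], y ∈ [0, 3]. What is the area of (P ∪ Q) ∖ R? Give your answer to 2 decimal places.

45.00

|P ∪ Q| = 59.
|(P ∪ Q) ∩ R| = 14.
|(P ∪ Q) ∖ R| = 59 − 14 = 45.00.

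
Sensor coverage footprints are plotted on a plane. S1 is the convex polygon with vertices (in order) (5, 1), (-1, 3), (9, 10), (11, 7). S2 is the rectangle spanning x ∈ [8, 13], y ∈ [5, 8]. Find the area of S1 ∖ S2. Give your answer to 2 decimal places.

|S1| = 46, |S1∩S2| = 6.6667.
|S1 ∖ S2| = |S1| − |S1∩S2| = 46 − 6.6667 = 39.33.

39.33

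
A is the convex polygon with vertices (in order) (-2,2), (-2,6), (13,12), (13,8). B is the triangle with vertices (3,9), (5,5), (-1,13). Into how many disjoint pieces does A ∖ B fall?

A ∖ B is a single connected region.

1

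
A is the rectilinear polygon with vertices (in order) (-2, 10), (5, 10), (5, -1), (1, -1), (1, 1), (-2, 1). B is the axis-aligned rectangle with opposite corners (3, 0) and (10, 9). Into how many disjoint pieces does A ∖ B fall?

A ∖ B is a single connected region.

1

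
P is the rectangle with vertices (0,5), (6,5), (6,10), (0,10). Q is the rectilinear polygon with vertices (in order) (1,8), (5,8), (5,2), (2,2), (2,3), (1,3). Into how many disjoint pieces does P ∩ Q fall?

P ∩ Q is a single connected region.

1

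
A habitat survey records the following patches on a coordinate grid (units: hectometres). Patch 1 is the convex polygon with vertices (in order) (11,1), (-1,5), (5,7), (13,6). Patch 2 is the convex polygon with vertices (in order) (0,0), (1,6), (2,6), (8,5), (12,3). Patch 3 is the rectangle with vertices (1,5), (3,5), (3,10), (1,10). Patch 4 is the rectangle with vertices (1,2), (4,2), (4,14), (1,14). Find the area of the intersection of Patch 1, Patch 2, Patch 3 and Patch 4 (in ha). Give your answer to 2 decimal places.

The intersection is the polygon with vertices (3,5.833), (3,5), (1,5), (1,5.667), (2,6).
By the shoelace formula its area is 1.75.

1.75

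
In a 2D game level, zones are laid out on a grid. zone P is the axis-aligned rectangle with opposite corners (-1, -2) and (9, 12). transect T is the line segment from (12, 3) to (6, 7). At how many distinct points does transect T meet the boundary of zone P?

1

The segment meets the boundary at (9,5).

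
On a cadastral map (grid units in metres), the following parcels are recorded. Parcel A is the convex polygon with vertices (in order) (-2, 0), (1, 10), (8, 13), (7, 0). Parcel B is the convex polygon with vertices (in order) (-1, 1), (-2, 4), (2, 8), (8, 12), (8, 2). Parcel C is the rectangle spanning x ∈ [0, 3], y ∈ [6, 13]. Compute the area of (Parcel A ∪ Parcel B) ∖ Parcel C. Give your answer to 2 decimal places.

|Parcel A ∪ Parcel B| = 95.8188.
|(Parcel A ∪ Parcel B) ∩ Parcel C| = 11.1905.
|(Parcel A ∪ Parcel B) ∖ Parcel C| = 95.8188 − 11.1905 = 84.63.

84.63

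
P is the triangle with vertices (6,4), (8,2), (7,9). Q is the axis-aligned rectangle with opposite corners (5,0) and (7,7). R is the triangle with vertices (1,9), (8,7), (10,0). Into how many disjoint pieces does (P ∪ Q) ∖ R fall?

2

(P ∪ Q) ∖ R splits into 2 disjoint pieces (area 0.4968, area 8).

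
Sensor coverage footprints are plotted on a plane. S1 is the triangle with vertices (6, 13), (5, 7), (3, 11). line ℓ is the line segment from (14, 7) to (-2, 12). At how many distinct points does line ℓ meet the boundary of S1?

2

The segment meets the boundary at (3.333,10.333), (5.446,9.673).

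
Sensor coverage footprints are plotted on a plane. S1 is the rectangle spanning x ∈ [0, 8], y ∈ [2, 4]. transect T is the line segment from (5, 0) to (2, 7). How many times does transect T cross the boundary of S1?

The segment meets the boundary at (3.286,4), (4.143,2).

2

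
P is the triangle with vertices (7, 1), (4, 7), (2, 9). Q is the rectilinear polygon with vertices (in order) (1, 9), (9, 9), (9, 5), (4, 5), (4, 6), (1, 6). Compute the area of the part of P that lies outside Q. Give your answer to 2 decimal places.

|P| = 3, |P∩Q| = 1.9875.
|P ∖ Q| = |P| − |P∩Q| = 3 − 1.9875 = 1.01.

1.01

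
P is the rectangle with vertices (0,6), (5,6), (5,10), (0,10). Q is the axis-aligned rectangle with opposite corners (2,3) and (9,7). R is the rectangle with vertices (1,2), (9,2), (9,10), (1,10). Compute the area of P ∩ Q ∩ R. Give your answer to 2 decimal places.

The intersection is the polygon with vertices (2,6), (2,7), (5,7), (5,6).
By the shoelace formula its area is 3.00.

3.00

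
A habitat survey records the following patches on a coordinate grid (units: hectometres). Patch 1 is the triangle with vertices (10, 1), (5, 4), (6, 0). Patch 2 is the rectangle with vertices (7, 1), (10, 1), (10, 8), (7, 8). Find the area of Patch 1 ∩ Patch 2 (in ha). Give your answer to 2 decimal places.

2.70

The intersection is the polygon with vertices (10,1), (7,1), (7,2.8).
By the shoelace formula its area is 2.70.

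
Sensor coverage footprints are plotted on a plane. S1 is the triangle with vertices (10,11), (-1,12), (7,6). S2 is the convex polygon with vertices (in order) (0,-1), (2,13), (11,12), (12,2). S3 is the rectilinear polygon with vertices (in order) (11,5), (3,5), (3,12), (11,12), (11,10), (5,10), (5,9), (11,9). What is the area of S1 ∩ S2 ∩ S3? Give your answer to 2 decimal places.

The intersection is the polygon with vertices (9.4,10), (5,10), (5,9), (8.8,9), (7,6), (3,9), (3,11.636), (10,11).
By the shoelace formula its area is 19.63.

19.63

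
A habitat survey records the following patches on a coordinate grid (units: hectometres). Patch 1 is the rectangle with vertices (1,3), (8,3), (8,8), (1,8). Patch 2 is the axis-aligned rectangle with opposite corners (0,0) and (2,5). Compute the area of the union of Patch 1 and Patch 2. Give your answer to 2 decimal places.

43.00

By inclusion–exclusion:
Individual areas: |Patch 1| = 35, |Patch 2| = 10.
|Patch 1∩Patch 2|: x∈[1,2], y∈[3,5] → 1·2 = 2.
|Patch 1 ∪ Patch 2| = 45 − 2 = 43.00.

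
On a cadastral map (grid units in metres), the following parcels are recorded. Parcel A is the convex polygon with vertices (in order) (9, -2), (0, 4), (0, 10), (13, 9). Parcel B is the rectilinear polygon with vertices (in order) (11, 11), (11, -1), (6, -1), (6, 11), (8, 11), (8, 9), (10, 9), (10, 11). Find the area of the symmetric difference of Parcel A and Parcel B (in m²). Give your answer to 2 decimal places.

63.13

|Parcel A| = 100.5, |Parcel B| = 56, |Parcel A∩Parcel B| = 46.6836.
|Parcel A △ Parcel B| = |Parcel A| + |Parcel B| − 2·|Parcel A∩Parcel B| = 100.5 + 56 − 93.3671 = 63.13.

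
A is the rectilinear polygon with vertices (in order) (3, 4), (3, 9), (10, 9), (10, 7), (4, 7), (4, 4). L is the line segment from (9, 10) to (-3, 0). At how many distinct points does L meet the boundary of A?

The segment meets the boundary at (3,5), (4,5.833), (5.4,7), (7.8,9).

4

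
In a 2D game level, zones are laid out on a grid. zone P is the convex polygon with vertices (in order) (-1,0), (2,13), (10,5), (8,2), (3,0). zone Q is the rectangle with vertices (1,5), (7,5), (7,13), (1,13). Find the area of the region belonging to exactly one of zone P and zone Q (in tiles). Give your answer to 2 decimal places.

60.83

|zone P| = 79.5, |zone Q| = 48, |zone P∩zone Q| = 33.3333.
|zone P △ zone Q| = |zone P| + |zone Q| − 2·|zone P∩zone Q| = 79.5 + 48 − 66.6667 = 60.83.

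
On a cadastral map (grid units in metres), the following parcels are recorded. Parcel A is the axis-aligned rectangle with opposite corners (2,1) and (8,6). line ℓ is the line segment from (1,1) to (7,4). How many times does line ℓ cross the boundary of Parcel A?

1

The segment meets the boundary at (2,1.5).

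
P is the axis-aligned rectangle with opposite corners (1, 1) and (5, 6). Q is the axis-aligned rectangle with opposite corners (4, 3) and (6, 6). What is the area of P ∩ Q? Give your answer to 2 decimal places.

|P∩Q|: x∈[4,5], y∈[3,6] → 1·3 = 3.

3.00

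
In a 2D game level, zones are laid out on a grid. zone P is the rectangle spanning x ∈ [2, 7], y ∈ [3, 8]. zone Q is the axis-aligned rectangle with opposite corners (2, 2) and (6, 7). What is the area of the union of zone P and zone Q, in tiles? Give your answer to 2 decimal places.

29.00

By inclusion–exclusion:
Individual areas: |zone P| = 25, |zone Q| = 20.
|zone P∩zone Q|: x∈[2,6], y∈[3,7] → 4·4 = 16.
|zone P ∪ zone Q| = 45 − 16 = 29.00.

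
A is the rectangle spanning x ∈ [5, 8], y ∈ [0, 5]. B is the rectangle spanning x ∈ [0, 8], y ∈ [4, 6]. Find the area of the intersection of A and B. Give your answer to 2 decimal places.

3.00

|A∩B|: x∈[5,8], y∈[4,5] → 3·1 = 3.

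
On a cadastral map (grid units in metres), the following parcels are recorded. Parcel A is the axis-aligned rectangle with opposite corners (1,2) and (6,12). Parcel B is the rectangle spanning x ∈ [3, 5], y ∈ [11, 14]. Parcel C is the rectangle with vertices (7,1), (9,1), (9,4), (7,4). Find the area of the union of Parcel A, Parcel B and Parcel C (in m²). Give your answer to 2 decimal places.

60.00

By inclusion–exclusion:
Individual areas: |Parcel A| = 50, |Parcel B| = 6, |Parcel C| = 6.
|Parcel A∩Parcel B|: x∈[3,5], y∈[11,12] → 2·1 = 2.
|Parcel A∩Parcel C| = 0 (no overlap).
|Parcel B∩Parcel C| = 0 (no overlap).
|Parcel A∩Parcel B∩Parcel C| = 0.
|Parcel A ∪ Parcel B ∪ Parcel C| = 62 − 2 + 0 = 60.00.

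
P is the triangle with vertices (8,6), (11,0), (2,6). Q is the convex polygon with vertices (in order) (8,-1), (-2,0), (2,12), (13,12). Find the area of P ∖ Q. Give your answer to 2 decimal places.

2.05

|P| = 18, |P∩Q| = 15.9485.
|P ∖ Q| = |P| − |P∩Q| = 18 − 15.9485 = 2.05.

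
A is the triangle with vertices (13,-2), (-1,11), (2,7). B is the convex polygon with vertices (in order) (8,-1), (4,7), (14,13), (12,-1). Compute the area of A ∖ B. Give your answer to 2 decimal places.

|A| = 8.5, |A∩B| = 3.4581.
|A ∖ B| = |A| − |A∩B| = 8.5 − 3.4581 = 5.04.

5.04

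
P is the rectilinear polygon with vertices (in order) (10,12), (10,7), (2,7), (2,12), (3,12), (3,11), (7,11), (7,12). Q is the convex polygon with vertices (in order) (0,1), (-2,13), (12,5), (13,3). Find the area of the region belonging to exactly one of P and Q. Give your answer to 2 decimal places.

101.86

|P| = 36, |Q| = 90, |P∩Q| = 12.0714.
|P △ Q| = |P| + |Q| − 2·|P∩Q| = 36 + 90 − 24.1429 = 101.86.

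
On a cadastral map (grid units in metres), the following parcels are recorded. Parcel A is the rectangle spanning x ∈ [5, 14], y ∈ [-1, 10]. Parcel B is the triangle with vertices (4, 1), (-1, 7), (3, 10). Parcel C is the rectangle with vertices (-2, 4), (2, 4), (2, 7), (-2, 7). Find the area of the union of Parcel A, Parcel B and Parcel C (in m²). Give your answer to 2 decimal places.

By inclusion–exclusion:
Individual areas: |Parcel A| = 99, |Parcel B| = 19.5, |Parcel C| = 12.
|Parcel A∩Parcel B| = 0.
|Parcel A∩Parcel C| = 0 (no overlap).
|Parcel B∩Parcel C| = 5.25.
|Parcel A∩Parcel B∩Parcel C| = 0.
|Parcel A ∪ Parcel B ∪ Parcel C| = 130.5 − 5.25 + 0 = 125.25.

125.25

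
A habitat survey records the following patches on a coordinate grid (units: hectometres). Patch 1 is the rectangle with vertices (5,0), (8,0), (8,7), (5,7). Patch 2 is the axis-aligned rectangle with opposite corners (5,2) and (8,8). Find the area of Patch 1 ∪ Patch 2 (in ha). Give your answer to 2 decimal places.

By inclusion–exclusion:
Individual areas: |Patch 1| = 21, |Patch 2| = 18.
|Patch 1∩Patch 2|: x∈[5,8], y∈[2,7] → 3·5 = 15.
|Patch 1 ∪ Patch 2| = 39 − 15 = 24.00.

24.00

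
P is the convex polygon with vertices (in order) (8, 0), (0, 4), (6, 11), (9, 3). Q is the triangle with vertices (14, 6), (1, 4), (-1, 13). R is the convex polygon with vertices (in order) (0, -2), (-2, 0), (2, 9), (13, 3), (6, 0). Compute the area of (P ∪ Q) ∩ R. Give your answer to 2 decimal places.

43.62

|P ∪ Q| = 84.3599.
|(P ∪ Q) ∩ R| = 43.62.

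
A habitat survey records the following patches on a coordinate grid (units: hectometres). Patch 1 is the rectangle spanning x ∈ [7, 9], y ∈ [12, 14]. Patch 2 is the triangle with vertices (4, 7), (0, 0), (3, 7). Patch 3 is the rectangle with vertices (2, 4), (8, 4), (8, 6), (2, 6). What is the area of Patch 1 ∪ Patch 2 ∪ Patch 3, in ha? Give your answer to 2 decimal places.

18.17

By inclusion–exclusion:
Individual areas: |Patch 1| = 4, |Patch 2| = 3.5, |Patch 3| = 12.
|Patch 1∩Patch 2| = 0.
|Patch 1∩Patch 3| = 0 (no overlap).
|Patch 2∩Patch 3| = 1.3333.
|Patch 1∩Patch 2∩Patch 3| = 0.
|Patch 1 ∪ Patch 2 ∪ Patch 3| = 19.5 − 1.3333 + 0 = 18.17.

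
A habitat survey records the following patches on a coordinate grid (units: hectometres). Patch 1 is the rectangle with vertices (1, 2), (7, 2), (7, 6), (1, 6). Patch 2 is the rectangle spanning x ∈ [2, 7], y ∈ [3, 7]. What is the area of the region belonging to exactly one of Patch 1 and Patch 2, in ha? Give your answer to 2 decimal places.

14.00

|Patch 1∩Patch 2|: x∈[2,7], y∈[3,6] → 5·3 = 15.
|Patch 1 △ Patch 2| = |Patch 1| + |Patch 2| − 2·|Patch 1∩Patch 2| = 24 + 20 − 30 = 14.00.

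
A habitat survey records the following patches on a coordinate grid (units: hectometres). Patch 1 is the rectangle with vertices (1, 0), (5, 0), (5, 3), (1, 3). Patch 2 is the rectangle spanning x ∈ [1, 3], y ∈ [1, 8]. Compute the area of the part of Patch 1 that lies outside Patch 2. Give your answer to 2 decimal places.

|Patch 1∩Patch 2|: x∈[1,3], y∈[1,3] → 2·2 = 4.
|Patch 1| = 12.
|Patch 1 ∖ Patch 2| = |Patch 1| − |Patch 1∩Patch 2| = 12 − 4 = 8.00.

8.00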